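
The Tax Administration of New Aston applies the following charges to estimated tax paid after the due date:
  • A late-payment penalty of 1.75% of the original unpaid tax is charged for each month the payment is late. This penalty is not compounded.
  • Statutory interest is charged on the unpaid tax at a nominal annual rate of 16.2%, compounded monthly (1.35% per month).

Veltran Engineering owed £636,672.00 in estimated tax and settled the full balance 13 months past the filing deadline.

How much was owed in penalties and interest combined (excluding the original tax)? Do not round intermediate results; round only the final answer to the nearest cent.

Late-payment penalty = 1.75% × £636,672.00 × 13 mo = £144,842.88
Interest: £636,672.00 × ((1 + 0.0135)^13 − 1) = £636,672.00 × 0.1904435… = £121,250.0464…
Penalties + interest = £144,842.8800 + £121,250.0464… = £266,092.93

£266,092.93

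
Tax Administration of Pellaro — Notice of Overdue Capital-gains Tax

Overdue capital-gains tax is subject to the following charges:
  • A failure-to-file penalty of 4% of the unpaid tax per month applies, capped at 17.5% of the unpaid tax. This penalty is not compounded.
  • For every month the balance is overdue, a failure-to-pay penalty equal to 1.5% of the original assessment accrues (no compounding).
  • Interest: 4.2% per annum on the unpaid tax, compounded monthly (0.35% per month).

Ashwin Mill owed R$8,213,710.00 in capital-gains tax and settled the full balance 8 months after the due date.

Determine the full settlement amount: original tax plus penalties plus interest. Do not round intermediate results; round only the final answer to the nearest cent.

R$10,869,575.44

Failure-to-file: 8 × 4% × R$8,213,710.00 = R$2,628,387.20, capped at 17.5% × R$8,213,710.00 = R$1,437,399.25
Failure-to-pay penalty = 1.5% × R$8,213,710.00 × 8 mo = R$985,645.20
Interest: R$8,213,710.00 × ((1 + 0.0035)^8 − 1) = R$8,213,710.00 × 0.0283454… = R$232,820.9902…
Total = R$8,213,710.00 + R$2,423,044.4500 + R$232,820.9902… = R$10,869,575.44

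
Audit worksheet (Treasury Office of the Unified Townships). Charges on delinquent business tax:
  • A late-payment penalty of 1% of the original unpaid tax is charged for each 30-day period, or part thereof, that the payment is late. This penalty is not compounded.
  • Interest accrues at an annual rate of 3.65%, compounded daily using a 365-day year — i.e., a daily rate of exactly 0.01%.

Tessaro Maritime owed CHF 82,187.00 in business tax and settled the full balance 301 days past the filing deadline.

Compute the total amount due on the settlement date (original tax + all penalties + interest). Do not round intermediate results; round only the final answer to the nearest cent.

Penalty periods: ⌈301/30⌉ = 11; penalty = 11 × 1% × CHF 82,187.00 = CHF 9,040.57
Interest: CHF 82,187.00 × ((1 + 0.0001)^301 − 1) = CHF 82,187.00 × 0.03055603… = CHF 2,511.3087…
Total = CHF 82,187.00 + CHF 9,040.5700 + CHF 2,511.3087… = CHF 93,738.88

CHF 93,738.88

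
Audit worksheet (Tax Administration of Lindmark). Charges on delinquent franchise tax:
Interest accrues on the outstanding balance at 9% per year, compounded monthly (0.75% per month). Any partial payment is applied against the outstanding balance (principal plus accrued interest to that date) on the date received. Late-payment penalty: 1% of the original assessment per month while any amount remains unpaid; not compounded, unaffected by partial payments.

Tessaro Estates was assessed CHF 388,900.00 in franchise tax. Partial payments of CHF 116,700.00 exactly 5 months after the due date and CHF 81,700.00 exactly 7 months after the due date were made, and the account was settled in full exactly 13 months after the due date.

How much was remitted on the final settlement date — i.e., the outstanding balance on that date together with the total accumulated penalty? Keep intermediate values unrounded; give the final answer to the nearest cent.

CHF 269,794.15

Balance at month 5: CHF 388,900.0000 × (1 + 0.0075)^5 = CHF 403,704.1531…
After CHF 116,700.00 payment: CHF 403,704.1531… − CHF 116,700.00 = CHF 287,004.1531…
Balance at month 7: CHF 287,004.1531… × (1 + 0.0075)^2 = CHF 291,325.3594…
After CHF 81,700.00 payment: CHF 291,325.3594… − CHF 81,700.00 = CHF 209,625.3594…
Balance at month 13: CHF 209,625.3594… × (1 + 0.0075)^6 = CHF 219,237.1506…
Penalty: 13 × 1% × CHF 388,900.00 = CHF 50,557.00
Final settlement = outstanding balance + penalty = CHF 219,237.1506… + CHF 50,557.00 = CHF 269,794.15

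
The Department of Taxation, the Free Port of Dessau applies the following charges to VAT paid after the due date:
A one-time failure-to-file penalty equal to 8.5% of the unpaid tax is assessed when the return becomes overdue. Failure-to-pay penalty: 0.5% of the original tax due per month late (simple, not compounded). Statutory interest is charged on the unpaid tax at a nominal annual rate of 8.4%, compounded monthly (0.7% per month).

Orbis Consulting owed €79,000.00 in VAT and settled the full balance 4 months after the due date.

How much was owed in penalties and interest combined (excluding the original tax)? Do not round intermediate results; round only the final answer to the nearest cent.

Failure-to-file penalty: 8.5% × €79,000.00 = €6,715.00
Failure-to-pay penalty: 4 × 0.5% × €79,000.00 = €1,580.00
Interest: €79,000.00 × ((1 + 0.007)^4 − 1) = €79,000.00 × 0.0282954… = €2,235.3346…
Penalties + interest = €8,295.0000 + €2,235.3346… = €10,530.33

€10,530.33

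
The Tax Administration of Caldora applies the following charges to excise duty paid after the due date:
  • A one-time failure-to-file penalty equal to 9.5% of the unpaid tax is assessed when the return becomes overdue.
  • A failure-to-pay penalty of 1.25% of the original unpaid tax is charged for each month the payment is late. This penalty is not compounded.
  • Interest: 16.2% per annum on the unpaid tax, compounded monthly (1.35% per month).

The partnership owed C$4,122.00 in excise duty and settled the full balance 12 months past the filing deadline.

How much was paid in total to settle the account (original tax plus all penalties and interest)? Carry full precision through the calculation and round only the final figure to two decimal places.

C$5,851.54

Failure-to-file penalty: 9.5% × C$4,122.00 = C$391.59
Failure-to-pay penalty: 12 × 1.25% × C$4,122.00 = C$618.30
Interest: C$4,122.00 × ((1 + 0.0135)^12 − 1) = C$4,122.00 × 0.1745866… = C$719.6459…
Total = C$4,122.00 + C$1,009.8900 + C$719.6459… = C$5,851.54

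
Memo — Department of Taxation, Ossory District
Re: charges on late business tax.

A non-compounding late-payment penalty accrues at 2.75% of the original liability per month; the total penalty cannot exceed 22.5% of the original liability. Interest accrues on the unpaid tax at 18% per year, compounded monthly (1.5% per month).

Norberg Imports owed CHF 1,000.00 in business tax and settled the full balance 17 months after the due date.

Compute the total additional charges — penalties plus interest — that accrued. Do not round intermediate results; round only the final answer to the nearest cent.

CHF 513.02

Penalty (uncapped): 17 × 2.75% × CHF 1,000.00 = CHF 467.50; cap = 22.5% × CHF 1,000.00 = CHF 225.00 → penalty = CHF 225.00
Interest: CHF 1,000.00 × ((1 + 0.015)^17 − 1) = CHF 1,000.00 × 0.2880203… = CHF 288.0203…
Penalties + interest = CHF 225.0000 + CHF 288.0203… = CHF 513.02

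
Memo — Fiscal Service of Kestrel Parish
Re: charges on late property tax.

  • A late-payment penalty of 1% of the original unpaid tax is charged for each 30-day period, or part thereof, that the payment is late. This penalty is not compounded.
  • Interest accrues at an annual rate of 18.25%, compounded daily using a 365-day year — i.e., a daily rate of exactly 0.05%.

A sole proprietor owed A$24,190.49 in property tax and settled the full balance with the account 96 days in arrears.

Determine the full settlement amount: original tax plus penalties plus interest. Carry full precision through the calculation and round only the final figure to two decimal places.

A$26,347.27

Penalty periods: ⌈96/30⌉ = 4; penalty = 4 × 1% × A$24,190.49 = A$967.62…
Interest: A$24,190.49 × ((1 + 0.0005)^96 − 1) = A$24,190.49 × 0.04915807… = A$1,189.1578…
Total = A$24,190.49 + A$967.6196 + A$1,189.1578… = A$26,347.27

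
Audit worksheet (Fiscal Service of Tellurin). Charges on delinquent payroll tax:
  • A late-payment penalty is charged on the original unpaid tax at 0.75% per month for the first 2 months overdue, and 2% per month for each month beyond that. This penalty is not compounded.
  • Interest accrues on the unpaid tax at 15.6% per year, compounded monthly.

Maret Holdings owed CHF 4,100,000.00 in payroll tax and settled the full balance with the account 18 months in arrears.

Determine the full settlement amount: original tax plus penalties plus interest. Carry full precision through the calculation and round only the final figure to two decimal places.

Penalty, months 1–2: 2 × 0.75% × CHF 4,100,000.00 = CHF 61,500.00
Penalty, months 3–18: 16 × 2% × CHF 4,100,000.00 = CHF 1,312,000.00
Interest (15.6%/yr ÷ 12 = 1.3%/month): CHF 4,100,000.00 × ((1 + 0.013)^18 − 1) = CHF 1,073,135.7283…
Total = CHF 4,100,000.00 + CHF 1,373,500.0000 + CHF 1,073,135.7283… = CHF 6,546,635.73

CHF 6,546,635.73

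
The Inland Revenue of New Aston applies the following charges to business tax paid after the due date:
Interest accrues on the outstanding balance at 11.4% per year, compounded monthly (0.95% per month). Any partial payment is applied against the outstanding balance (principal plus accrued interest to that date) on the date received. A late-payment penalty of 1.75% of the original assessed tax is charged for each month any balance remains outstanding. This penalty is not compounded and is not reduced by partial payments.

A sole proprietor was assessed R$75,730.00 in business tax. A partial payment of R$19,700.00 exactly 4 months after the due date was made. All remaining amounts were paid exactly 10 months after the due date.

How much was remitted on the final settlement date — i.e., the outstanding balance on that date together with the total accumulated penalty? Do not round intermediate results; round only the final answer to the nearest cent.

Balance at month 4: R$75,730.0000 × (1 + 0.0095)^4 = R$78,649.0081…
After R$19,700.00 payment: R$78,649.0081… − R$19,700.00 = R$58,949.0081…
Balance at month 10: R$58,949.0081… × (1 + 0.0095)^6 = R$62,389.9219…
Penalty: 10 × 1.75% × R$75,730.00 = R$13,252.75
Final settlement = outstanding balance + penalty = R$62,389.9219… + R$13,252.75 = R$75,642.67

R$75,642.67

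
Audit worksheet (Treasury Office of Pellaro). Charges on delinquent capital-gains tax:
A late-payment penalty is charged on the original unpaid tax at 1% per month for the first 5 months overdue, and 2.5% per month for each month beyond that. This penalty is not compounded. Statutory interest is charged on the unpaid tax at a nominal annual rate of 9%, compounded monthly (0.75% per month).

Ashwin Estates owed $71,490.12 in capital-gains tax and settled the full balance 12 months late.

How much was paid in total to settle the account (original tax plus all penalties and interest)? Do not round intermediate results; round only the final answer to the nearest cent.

Penalty, months 1–5: 5 × 1% × $71,490.12 = $3,574.51…
Penalty, months 6–12: 7 × 2.5% × $71,490.12 = $12,510.77…
Interest: $71,490.12 × ((1 + 0.0075)^12 − 1) = $71,490.12 × 0.0938069… = $6,706.2664…
Total = $71,490.12 + $16,085.2770 + $6,706.2664… = $94,281.66

$94,281.66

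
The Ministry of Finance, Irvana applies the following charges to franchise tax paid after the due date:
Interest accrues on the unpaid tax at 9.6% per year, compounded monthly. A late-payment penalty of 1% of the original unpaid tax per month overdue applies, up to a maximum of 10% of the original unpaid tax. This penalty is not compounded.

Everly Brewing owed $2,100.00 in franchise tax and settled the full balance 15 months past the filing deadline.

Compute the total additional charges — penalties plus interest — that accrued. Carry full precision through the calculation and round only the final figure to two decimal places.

Penalty (uncapped): 15 × 1% × $2,100.00 = $315.00; cap = 10% × $2,100.00 = $210.00 → penalty = $210.00
Interest (9.6%/yr ÷ 12 = 0.8%/month): $2,100.00 × ((1 + 0.008)^15 − 1) = $266.6132…
Penalties + interest = $210.0000 + $266.6132… = $476.61

$476.61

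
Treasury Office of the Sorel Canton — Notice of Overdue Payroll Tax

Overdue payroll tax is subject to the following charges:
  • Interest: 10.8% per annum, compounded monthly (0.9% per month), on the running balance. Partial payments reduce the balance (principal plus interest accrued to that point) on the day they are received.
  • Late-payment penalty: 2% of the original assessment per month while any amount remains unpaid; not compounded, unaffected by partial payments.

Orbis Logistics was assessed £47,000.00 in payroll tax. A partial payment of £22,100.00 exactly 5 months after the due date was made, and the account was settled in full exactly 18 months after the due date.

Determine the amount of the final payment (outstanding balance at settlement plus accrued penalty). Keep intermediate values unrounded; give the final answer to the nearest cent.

£47,315.36

Balance at month 5: £47,000.0000 × (1 + 0.009)^5 = £49,153.4142…
After £22,100.00 payment: £49,153.4142… − £22,100.00 = £27,053.4142…
Balance at month 18: £27,053.4142… × (1 + 0.009)^13 = £30,395.3566…
Penalty: 18 × 2% × £47,000.00 = £16,920.00
Final settlement = outstanding balance + penalty = £30,395.3566… + £16,920.00 = £47,315.36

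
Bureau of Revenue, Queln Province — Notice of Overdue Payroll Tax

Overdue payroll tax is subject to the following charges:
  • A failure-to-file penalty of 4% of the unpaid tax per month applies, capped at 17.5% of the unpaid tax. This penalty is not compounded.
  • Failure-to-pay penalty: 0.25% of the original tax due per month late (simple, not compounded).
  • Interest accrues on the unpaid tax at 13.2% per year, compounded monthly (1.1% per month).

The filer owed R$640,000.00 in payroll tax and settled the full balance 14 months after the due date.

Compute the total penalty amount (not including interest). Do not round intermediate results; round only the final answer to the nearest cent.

R$134,400.00

Failure-to-file: 14 × 4% × R$640,000.00 = R$358,400.00, capped at 17.5% × R$640,000.00 = R$112,000.00
Failure-to-pay penalty = 0.25% × R$640,000.00 × 14 mo = R$22,400.00
Total penalty = R$112,000.00 + R$22,400.00 = R$134,400.00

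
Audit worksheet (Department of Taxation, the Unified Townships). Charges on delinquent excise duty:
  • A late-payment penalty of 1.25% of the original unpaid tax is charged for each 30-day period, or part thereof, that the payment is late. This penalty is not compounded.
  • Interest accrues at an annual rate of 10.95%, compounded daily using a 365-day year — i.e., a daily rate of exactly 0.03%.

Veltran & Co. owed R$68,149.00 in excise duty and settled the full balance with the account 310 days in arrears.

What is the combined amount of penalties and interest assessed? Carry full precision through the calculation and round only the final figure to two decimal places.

Penalty periods: ⌈310/30⌉ = 11; penalty = 11 × 1.25% × R$68,149.00 = R$9,370.49…
Interest: R$68,149.00 × ((1 + 0.0003)^310 − 1) = R$68,149.00 × 0.09744643… = R$6,640.8767…
Penalties + interest = R$9,370.4875 + R$6,640.8767… = R$16,011.36

R$16,011.36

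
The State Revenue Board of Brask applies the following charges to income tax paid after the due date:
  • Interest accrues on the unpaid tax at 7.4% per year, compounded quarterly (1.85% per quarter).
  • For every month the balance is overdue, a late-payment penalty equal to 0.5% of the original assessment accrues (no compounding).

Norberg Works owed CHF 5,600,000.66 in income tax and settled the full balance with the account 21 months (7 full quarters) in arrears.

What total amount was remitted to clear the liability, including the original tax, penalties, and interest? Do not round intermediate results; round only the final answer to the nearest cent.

Late-payment penalty: 21 × 0.5% × CHF 5,600,000.66 = CHF 588,000.07…
Interest: CHF 5,600,000.66 × ((1 + 0.0185)^7 − 1) = CHF 5,600,000.66 × 0.1369130… = CHF 766,712.9037…
Total = CHF 5,600,000.66 + CHF 588,000.0693 + CHF 766,712.9037… = CHF 6,954,713.63

CHF 6,954,713.63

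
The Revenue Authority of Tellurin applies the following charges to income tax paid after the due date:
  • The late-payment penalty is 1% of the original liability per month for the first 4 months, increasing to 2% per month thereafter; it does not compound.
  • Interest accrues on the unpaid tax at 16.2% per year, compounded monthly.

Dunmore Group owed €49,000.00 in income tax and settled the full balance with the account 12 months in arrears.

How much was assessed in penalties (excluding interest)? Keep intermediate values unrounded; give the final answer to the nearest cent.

Penalty, months 1–4: 4 × 1% × €49,000.00 = €1,960.00
Penalty, months 5–12: 8 × 2% × €49,000.00 = €7,840.00
Total penalty = €1,960.00 + €7,840.00 = €9,800.00

€9,800.00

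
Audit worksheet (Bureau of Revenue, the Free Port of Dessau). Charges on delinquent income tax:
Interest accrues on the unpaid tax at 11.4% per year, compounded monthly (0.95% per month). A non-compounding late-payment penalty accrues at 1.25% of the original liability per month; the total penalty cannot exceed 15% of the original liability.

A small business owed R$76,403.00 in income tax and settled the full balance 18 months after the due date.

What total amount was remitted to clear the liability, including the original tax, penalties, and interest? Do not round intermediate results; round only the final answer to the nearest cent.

R$102,038.76

Penalty (uncapped): 18 × 1.25% × R$76,403.00 = R$17,190.68…; cap = 15% × R$76,403.00 = R$11,460.45 → penalty = R$11,460.45
Interest: R$76,403.00 × ((1 + 0.0095)^18 − 1) = R$76,403.00 × 0.1855335… = R$14,175.3136…
Total = R$76,403.00 + R$11,460.4500 + R$14,175.3136… = R$102,038.76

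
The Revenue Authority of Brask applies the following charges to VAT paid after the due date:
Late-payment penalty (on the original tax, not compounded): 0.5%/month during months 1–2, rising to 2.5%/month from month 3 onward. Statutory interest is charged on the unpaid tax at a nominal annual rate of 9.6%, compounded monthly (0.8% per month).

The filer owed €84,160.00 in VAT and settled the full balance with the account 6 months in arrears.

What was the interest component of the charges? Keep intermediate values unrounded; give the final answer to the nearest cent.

€4,121.34

Interest: €84,160.00 × ((1 + 0.008)^6 − 1) = €84,160.00 × 0.0489703… = €4,121.3406…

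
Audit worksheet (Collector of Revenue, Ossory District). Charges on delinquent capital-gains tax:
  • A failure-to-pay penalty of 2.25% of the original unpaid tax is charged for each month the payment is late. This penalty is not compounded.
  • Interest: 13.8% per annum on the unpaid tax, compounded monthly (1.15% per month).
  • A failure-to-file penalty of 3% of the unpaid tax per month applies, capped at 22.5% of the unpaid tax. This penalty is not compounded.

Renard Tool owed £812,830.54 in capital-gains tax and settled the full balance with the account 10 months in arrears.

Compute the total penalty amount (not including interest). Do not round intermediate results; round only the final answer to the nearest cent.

Failure-to-file: 10 × 3% × £812,830.54 = £243,849.16…, capped at 22.5% × £812,830.54 = £182,886.87…
Failure-to-pay penalty: 10 × 2.25% × £812,830.54 = £182,886.87…
Total penalty = £182,886.87… + £182,886.87… = £365,773.74

£365,773.74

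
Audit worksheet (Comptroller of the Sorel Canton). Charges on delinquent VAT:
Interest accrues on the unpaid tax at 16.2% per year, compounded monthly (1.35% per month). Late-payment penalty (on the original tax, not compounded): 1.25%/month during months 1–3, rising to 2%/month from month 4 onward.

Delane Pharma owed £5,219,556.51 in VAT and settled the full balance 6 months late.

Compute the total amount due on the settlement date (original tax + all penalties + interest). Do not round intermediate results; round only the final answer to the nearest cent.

£6,165,775.77

Penalty, months 1–3: 3 × 1.25% × £5,219,556.51 = £195,733.37…
Penalty, months 4–6: 3 × 2% × £5,219,556.51 = £313,173.39…
Interest: £5,219,556.51 × ((1 + 0.0135)^6 − 1) = £5,219,556.51 × 0.0837835… = £437,312.4958…
Total = £5,219,556.51 + £508,906.7597… + £437,312.4958… = £6,165,775.77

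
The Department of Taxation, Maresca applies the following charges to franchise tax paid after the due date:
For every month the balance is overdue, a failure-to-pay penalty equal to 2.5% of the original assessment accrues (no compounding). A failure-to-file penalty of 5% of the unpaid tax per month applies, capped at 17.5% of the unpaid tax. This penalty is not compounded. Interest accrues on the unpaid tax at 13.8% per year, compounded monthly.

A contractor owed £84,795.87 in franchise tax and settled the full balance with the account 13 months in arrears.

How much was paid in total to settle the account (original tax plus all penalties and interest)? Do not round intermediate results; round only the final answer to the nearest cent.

£140,783.47

Failure-to-file: 13 × 5% × £84,795.87 = £55,117.32…, capped at 17.5% × £84,795.87 = £14,839.28…
Failure-to-pay penalty = 2.5% × £84,795.87 × 13 mo = £27,558.66…
Interest (13.8%/yr ÷ 12 = 1.15%/month): £84,795.87 × ((1 + 0.0115)^13 − 1) = £13,589.6607…
Total = £84,795.87 + £42,397.9350 + £13,589.6607… = £140,783.47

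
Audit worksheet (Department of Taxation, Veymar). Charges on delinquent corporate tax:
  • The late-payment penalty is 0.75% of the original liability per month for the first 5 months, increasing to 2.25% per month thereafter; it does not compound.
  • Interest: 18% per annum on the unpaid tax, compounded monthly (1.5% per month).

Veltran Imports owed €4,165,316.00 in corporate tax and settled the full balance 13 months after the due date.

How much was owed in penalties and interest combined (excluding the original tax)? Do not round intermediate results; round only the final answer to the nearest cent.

Penalty, months 1–5: 5 × 0.75% × €4,165,316.00 = €156,199.35
Penalty, months 6–13: 8 × 2.25% × €4,165,316.00 = €749,756.88
Interest: €4,165,316.00 × ((1 + 0.015)^13 − 1) = €4,165,316.00 × 0.2135524… = €889,513.4120…
Penalties + interest = €905,956.2300 + €889,513.4120… = €1,795,469.64

€1,795,469.64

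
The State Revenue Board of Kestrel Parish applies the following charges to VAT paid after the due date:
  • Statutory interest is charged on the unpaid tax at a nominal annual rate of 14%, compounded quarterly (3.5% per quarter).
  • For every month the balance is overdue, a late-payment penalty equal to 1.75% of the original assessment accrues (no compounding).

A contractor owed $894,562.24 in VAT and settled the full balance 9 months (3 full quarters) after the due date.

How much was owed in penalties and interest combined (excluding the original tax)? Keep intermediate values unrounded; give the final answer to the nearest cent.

$238,148.46

Late-payment penalty = 1.75% × $894,562.24 × 9 mo = $140,893.55…
Interest: $894,562.24 × ((1 + 0.035)^3 − 1) = $894,562.24 × 0.1087179… = $97,254.9058…
Penalties + interest = $140,893.5528 + $97,254.9058… = $238,148.46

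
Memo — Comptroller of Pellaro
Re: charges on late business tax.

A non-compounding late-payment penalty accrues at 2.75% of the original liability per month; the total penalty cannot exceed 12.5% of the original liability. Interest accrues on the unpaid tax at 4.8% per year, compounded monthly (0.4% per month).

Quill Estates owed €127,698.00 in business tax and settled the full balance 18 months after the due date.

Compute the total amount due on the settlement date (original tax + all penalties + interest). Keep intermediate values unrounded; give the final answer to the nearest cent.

€153,173.88

Penalty (uncapped): 18 × 2.75% × €127,698.00 = €63,210.51; cap = 12.5% × €127,698.00 = €15,962.25 → penalty = €15,962.25
Interest: €127,698.00 × ((1 + 0.004)^18 − 1) = €127,698.00 × 0.0745010… = €9,513.6308…
Total = €127,698.00 + €15,962.2500 + €9,513.6308… = €153,173.88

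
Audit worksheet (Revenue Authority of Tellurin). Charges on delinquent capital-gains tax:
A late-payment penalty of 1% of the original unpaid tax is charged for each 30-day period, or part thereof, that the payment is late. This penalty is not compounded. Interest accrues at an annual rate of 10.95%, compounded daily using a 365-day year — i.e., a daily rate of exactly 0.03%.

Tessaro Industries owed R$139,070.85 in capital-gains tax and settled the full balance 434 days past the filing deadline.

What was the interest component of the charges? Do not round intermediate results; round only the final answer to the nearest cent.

Interest: R$139,070.85 × ((1 + 0.0003)^434 − 1) = R$139,070.85 × 0.13903393… = R$19,335.5669…

R$19,335.57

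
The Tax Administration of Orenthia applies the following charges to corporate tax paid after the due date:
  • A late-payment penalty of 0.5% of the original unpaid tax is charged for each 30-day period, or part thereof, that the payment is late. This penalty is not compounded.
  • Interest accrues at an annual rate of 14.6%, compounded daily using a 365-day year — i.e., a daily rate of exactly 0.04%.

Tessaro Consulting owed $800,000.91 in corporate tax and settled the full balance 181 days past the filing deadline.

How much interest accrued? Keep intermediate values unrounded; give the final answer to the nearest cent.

$60,055.85

Interest: $800,000.91 × ((1 + 0.0004)^181 − 1) = $800,000.91 × 0.07506973… = $60,055.8517…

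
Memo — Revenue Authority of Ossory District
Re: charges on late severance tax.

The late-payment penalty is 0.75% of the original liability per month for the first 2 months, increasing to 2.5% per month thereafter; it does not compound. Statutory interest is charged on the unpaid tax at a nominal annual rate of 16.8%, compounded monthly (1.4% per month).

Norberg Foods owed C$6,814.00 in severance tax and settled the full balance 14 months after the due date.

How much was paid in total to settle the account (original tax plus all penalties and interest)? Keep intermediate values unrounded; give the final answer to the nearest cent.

Penalty, months 1–2: 2 × 0.75% × C$6,814.00 = C$102.21
Penalty, months 3–14: 12 × 2.5% × C$6,814.00 = C$2,044.20
Interest: C$6,814.00 × ((1 + 0.014)^14 − 1) = C$6,814.00 × 0.2148744… = C$1,464.1540…
Total = C$6,814.00 + C$2,146.4100 + C$1,464.1540… = C$10,424.56

C$10,424.56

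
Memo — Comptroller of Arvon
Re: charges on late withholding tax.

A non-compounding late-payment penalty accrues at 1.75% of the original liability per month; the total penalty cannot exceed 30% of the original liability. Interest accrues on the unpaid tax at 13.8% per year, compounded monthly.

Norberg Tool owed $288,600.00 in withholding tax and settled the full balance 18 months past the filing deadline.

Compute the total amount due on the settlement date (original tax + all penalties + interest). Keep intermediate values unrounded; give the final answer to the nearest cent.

Penalty (uncapped): 18 × 1.75% × $288,600.00 = $90,909.00; cap = 30% × $288,600.00 = $86,580.00 → penalty = $86,580.00
Interest (13.8%/yr ÷ 12 = 1.15%/month): $288,600.00 × ((1 + 0.0115)^18 − 1) = $65,953.9227…
Total = $288,600.00 + $86,580.0000 + $65,953.9227… = $441,133.92

$441,133.92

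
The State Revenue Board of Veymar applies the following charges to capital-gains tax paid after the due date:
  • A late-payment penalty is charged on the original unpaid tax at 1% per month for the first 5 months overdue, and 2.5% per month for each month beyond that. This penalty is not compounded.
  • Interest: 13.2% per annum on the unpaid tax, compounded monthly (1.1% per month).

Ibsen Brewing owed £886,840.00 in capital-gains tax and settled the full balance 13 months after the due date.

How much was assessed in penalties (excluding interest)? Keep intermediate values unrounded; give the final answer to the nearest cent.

Penalty, months 1–5: 5 × 1% × £886,840.00 = £44,342.00
Penalty, months 6–13: 8 × 2.5% × £886,840.00 = £177,368.00
Total penalty = £44,342.00 + £177,368.00 = £221,710.00

£221,710.00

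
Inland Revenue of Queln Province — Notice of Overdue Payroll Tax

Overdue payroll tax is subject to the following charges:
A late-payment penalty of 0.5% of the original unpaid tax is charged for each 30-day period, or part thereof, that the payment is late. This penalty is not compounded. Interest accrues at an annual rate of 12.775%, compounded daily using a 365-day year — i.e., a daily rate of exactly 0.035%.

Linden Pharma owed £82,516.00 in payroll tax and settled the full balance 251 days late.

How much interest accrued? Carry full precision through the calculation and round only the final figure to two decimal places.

£7,575.59

Interest: £82,516.00 × ((1 + 0.00035)^251 − 1) = £82,516.00 × 0.09180755… = £7,575.5922…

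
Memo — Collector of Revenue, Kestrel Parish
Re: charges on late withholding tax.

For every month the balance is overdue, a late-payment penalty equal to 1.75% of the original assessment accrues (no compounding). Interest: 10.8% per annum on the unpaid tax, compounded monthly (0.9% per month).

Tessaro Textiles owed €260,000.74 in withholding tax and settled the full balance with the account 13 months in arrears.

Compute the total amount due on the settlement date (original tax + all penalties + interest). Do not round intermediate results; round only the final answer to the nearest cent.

€351,269.13

Late-payment penalty: 13 × 1.75% × €260,000.74 = €59,150.17…
Interest: €260,000.74 × ((1 + 0.009)^13 − 1) = €260,000.74 × 0.1235313… = €32,118.2195…
Total = €260,000.74 + €59,150.1684… + €32,118.2195… = €351,269.13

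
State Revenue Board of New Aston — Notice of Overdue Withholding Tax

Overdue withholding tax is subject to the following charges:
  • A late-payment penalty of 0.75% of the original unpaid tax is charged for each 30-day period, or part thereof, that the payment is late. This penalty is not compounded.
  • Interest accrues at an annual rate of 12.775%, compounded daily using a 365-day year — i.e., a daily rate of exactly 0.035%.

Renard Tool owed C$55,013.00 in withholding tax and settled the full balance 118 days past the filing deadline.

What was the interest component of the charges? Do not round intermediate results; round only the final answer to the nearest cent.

Interest: C$55,013.00 × ((1 + 0.00035)^118 − 1) = C$55,013.00 × 0.04215718… = C$2,319.1928…

C$2,319.19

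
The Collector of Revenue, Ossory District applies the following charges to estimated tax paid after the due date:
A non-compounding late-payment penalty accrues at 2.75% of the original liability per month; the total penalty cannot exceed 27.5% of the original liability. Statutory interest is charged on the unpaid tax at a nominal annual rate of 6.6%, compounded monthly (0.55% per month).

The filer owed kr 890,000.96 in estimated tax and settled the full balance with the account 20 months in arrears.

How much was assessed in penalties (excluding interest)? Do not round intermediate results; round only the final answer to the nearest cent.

kr 244,750.26

Penalty (uncapped): 20 × 2.75% × kr 890,000.96 = kr 489,500.53…; cap = 27.5% × kr 890,000.96 = kr 244,750.26… → penalty = kr 244,750.26…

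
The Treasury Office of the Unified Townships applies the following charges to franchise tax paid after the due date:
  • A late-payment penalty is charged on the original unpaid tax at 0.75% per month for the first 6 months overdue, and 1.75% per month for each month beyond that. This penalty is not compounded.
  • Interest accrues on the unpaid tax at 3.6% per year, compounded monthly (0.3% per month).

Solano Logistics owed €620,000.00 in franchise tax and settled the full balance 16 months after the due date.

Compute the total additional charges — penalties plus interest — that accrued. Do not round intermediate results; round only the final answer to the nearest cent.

Penalty, months 1–6: 6 × 0.75% × €620,000.00 = €27,900.00
Penalty, months 7–16: 10 × 1.75% × €620,000.00 = €108,500.00
Interest: €620,000.00 × ((1 + 0.003)^16 − 1) = €620,000.00 × 0.0490953… = €30,439.0665…
Penalties + interest = €136,400.0000 + €30,439.0665… = €166,839.07

€166,839.07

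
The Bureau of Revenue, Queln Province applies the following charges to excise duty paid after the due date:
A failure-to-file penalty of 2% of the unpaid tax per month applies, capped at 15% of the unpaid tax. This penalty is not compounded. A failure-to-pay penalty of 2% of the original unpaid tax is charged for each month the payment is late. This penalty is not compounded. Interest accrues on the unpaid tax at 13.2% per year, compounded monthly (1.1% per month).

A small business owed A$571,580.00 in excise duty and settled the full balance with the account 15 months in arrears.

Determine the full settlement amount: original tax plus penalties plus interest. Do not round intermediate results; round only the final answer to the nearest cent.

A$930,721.48

Failure-to-file: 15 × 2% × A$571,580.00 = A$171,474.00, capped at 15% × A$571,580.00 = A$85,737.00
Failure-to-pay penalty: 15 × 2% × A$571,580.00 = A$171,474.00
Interest: A$571,580.00 × ((1 + 0.011)^15 − 1) = A$571,580.00 × 0.1783311… = A$101,930.4802…
Total = A$571,580.00 + A$257,211.0000 + A$101,930.4802… = A$930,721.48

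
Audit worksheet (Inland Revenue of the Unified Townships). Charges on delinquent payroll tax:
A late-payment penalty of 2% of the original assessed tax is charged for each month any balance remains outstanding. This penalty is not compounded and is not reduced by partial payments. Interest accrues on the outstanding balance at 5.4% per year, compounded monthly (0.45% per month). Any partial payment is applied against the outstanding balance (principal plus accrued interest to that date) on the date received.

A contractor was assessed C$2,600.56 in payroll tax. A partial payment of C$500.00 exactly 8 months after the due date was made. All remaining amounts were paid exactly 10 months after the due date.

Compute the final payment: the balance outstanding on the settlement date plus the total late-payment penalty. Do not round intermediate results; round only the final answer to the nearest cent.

Balance at month 8: C$2,600.5600 × (1 + 0.0045)^8 = C$2,695.6680…
After C$500.00 payment: C$2,695.6680… − C$500.00 = C$2,195.6680…
Balance at month 10: C$2,195.6680… × (1 + 0.0045)^2 = C$2,215.4735…
Penalty: 10 × 2% × C$2,600.56 = C$520.11…
Final settlement = outstanding balance + penalty = C$2,215.4735… + C$520.11… = C$2,735.59

C$2,735.59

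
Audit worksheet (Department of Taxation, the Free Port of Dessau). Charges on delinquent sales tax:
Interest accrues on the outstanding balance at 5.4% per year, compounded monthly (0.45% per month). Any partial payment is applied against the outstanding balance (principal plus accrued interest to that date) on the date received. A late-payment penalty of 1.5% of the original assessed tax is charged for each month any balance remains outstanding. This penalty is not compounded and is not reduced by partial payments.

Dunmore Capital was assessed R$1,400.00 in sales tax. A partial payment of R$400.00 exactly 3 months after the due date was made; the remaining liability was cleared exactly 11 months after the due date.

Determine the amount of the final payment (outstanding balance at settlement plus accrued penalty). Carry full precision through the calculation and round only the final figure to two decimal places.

R$1,287.25

Balance at month 3: R$1,400.0000 × (1 + 0.0045)^3 = R$1,418.9852…
After R$400.00 payment: R$1,418.9852… − R$400.00 = R$1,018.9852…
Balance at month 11: R$1,018.9852… × (1 + 0.0045)^8 = R$1,056.2516…
Penalty: 11 × 1.5% × R$1,400.00 = R$231.00
Final settlement = outstanding balance + penalty = R$1,056.2516… + R$231.00 = R$1,287.25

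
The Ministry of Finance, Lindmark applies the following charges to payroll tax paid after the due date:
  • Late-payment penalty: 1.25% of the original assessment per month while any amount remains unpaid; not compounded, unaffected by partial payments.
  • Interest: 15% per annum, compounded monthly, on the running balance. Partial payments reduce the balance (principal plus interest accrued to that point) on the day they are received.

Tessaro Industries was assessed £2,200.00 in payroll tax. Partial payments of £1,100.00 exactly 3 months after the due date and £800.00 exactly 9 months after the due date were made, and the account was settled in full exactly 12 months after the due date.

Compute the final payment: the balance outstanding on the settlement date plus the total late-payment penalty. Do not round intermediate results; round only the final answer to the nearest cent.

£823.16

Monthly rate = 15% ÷ 12 = 1.25%
Balance at month 3: £2,200.0000 × (1 + 0.0125)^3 = £2,283.5355…
After £1,100.00 payment: £2,283.5355… − £1,100.00 = £1,183.5355…
Balance at month 9: £1,183.5355… × (1 + 0.0125)^6 = £1,275.1213…
After £800.00 payment: £1,275.1213… − £800.00 = £475.1213…
Balance at month 12: £475.1213… × (1 + 0.0125)^3 = £493.1620…
Penalty: 12 × 1.25% × £2,200.00 = £330.00
Final settlement = outstanding balance + penalty = £493.1620… + £330.00 = £823.16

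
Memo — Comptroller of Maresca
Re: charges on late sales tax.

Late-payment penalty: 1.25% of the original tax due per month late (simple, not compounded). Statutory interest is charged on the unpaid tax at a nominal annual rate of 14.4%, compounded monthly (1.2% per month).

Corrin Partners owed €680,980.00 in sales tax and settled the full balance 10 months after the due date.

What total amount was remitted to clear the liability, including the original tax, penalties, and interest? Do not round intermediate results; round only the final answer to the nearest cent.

Late-payment penalty: 10 × 1.25% × €680,980.00 = €85,122.50
Interest: €680,980.00 × ((1 + 0.012)^10 − 1) = €680,980.00 × 0.1266918… = €86,274.5669…
Total = €680,980.00 + €85,122.5000 + €86,274.5669… = €852,377.07

€852,377.07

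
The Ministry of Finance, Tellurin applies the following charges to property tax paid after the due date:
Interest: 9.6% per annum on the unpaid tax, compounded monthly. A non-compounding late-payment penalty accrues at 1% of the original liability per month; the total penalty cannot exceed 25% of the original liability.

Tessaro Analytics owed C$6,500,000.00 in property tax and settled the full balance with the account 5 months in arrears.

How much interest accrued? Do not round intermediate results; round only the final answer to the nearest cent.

C$264,193.41

Interest (9.6%/yr ÷ 12 = 0.8%/month): C$6,500,000.00 × ((1 + 0.008)^5 − 1) = C$264,193.4133…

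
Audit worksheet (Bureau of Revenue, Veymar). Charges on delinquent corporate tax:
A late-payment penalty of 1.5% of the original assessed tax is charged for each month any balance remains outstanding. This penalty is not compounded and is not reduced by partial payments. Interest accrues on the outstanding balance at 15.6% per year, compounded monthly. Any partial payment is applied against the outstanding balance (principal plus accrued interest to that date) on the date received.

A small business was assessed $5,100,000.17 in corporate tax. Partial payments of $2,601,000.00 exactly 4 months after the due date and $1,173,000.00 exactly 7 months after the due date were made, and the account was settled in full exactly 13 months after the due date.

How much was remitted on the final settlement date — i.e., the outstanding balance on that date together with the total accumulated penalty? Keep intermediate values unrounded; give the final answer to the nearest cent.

Monthly rate = 15.6% ÷ 12 = 1.3%
Balance at month 4: $5,100,000.1700 × (1 + 0.013)^4 = $5,370,416.5435…
After $2,601,000.00 payment: $5,370,416.5435… − $2,601,000.00 = $2,769,416.5435…
Balance at month 7: $2,769,416.5435… × (1 + 0.013)^3 = $2,878,833.9673…
After $1,173,000.00 payment: $2,878,833.9673… − $1,173,000.00 = $1,705,833.9673…
Balance at month 13: $1,705,833.9673… × (1 + 0.013)^6 = $1,843,288.9948…
Penalty: 13 × 1.5% × $5,100,000.17 = $994,500.03…
Final settlement = outstanding balance + penalty = $1,843,288.9948… + $994,500.03… = $2,837,789.03

$2,837,789.03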